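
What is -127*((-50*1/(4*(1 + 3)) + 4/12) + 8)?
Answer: -15875/24 ≈ -661.46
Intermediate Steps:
-127*((-50*1/(4*(1 + 3)) + 4/12) + 8) = -127*((-50/(4*4) + 4*(1/12)) + 8) = -127*((-50/16 + 1/3) + 8) = -127*((-50*1/16 + 1/3) + 8) = -127*((-25/8 + 1/3) + 8) = -127*(-67/24 + 8) = -127*125/24 = -15875/24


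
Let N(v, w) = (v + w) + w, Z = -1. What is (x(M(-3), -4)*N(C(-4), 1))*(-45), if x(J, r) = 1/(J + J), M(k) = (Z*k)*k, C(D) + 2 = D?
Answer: -10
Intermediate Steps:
C(D) = -2 + D
M(k) = -k**2 (M(k) = (-k)*k = -k**2)
N(v, w) = v + 2*w
x(J, r) = 1/(2*J)
(x(M(-3), -4)*N(C(-4), 1))*(-45) = ((1/(2*((-1*(-3)**2))))*((-2 - 4) + 2*1))*(-45) = ((1/(2*((-1*9))))*(-6 + 2))*(-45) = (((1/2)/(-9))*(-4))*(-45) = (((1/2)*(-1/9))*(-4))*(-45) = -1/18*(-4)*(-45) = (2/9)*(-45) = -10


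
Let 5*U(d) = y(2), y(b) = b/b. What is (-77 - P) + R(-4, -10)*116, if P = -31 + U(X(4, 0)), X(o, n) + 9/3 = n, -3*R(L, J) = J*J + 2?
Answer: -19951/5 ≈ -3990.2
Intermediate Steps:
y(b) = 1
R(L, J) = -⅔ - J²/3 (R(L, J) = -(J*J + 2)/3 = -(J² + 2)/3 = -(2 + J²)/3 = -⅔ - J²/3)
X(o, n) = -3 + n
U(d) = ⅕ (U(d) = (⅕)*1 = ⅕)
P = -154/5 (P = -31 + ⅕ = -154/5 ≈ -30.800)
(-77 - P) + R(-4, -10)*116 = (-77 - 1*(-154/5)) + (-⅔ - ⅓*(-10)²)*116 = (-77 + 154/5) + (-⅔ - ⅓*100)*116 = -231/5 + (-⅔ - 100/3)*116 = -231/5 - 34*116 = -231/5 - 3944 = -19951/5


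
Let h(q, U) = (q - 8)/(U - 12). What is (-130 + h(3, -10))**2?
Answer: 8151025/484 ≈ 16841.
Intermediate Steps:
h(q, U) = (-8 + q)/(-12 + U)
(-130 + h(3, -10))**2 = (-130 + (-8 + 3)/(-12 - 10))**2 = (-130 - 5/(-22))**2 = (-130 - 1/22*(-5))**2 = (-130 + 5/22)**2 = (-2855/22)**2 = 8151025/484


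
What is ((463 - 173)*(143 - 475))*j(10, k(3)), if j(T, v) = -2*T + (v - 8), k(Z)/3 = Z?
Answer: 1829320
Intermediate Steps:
k(Z) = 3*Z
j(T, v) = -8 + v - 2*T (j(T, v) = -2*T + (-8 + v) = -8 + v - 2*T)
((463 - 173)*(143 - 475))*j(10, k(3)) = ((463 - 173)*(143 - 475))*(-8 + 3*3 - 2*10) = (290*(-332))*(-8 + 9 - 20) = -96280*(-19) = 1829320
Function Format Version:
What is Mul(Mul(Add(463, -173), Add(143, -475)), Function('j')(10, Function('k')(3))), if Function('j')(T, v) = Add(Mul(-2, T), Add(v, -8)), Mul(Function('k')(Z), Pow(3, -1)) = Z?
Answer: 1829320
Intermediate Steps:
Function('k')(Z) = Mul(3, Z)
Function('j')(T, v) = Add(-8, v, Mul(-2, T)) (Function('j')(T, v) = Add(Mul(-2, T), Add(-8, v)) = Add(-8, v, Mul(-2, T)))
Mul(Mul(Add(463, -173), Add(143, -475)), Function('j')(10, Function('k')(3))) = Mul(Mul(Add(463, -173), Add(143, -475)), Add(-8, Mul(3, 3), Mul(-2, 10))) = Mul(Mul(290, -332), Add(-8, 9, -20)) = Mul(-96280, -19) = 1829320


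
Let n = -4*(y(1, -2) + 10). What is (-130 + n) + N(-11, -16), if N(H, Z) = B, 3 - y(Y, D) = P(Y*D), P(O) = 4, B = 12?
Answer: -154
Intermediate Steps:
y(Y, D) = -1 (y(Y, D) = 3 - 1*4 = 3 - 4 = -1)
N(H, Z) = 12
n = -36 (n = -4*(-1 + 10) = -4*9 = -36)
(-130 + n) + N(-11, -16) = (-130 - 36) + 12 = -166 + 12 = -154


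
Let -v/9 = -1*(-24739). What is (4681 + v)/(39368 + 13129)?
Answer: -710/171 ≈ -4.1520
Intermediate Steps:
v = -222651 (v = -(-9)*(-24739) = -9*24739 = -222651)
(4681 + v)/(39368 + 13129) = (4681 - 222651)/(39368 + 13129) = -217970/52497 = -217970*1/52497 = -710/171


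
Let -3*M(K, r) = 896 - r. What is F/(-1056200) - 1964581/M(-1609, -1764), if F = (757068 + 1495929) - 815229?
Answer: 8185719597/3696700 ≈ 2214.3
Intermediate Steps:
M(K, r) = -896/3 + r/3 (M(K, r) = -(896 - r)/3 = -896/3 + r/3)
F = 1437768 (F = 2252997 - 815229 = 1437768)
F/(-1056200) - 1964581/M(-1609, -1764) = 1437768/(-1056200) - 1964581/(-896/3 + (1/3)*(-1764)) = 1437768*(-1/1056200) - 1964581/(-896/3 - 588) = -179721/132025 - 1964581/(-2660/3) = -179721/132025 - 1964581*(-3/2660) = -179721/132025 + 310197/140 = 8185719597/3696700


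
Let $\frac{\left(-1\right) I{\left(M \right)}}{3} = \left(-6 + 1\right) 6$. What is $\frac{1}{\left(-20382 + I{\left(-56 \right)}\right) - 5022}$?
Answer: $- \frac{1}{25314} \approx -3.9504 \cdot 10^{-5}$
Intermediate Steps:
$I{\left(M \right)} = 90$ ($I{\left(M \right)} = - 3 \left(-6 + 1\right) 6 = - 3 \left(\left(-5\right) 6\right) = \left(-3\right) \left(-30\right) = 90$)
$\frac{1}{\left(-20382 + I{\left(-56 \right)}\right) - 5022} = \frac{1}{\left(-20382 + 90\right) - 5022} = \frac{1}{-20292 - 5022} = \frac{1}{-25314} = - \frac{1}{25314}$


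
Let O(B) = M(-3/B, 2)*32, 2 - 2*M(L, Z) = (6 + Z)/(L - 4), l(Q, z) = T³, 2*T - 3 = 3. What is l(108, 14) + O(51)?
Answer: 6247/69 ≈ 90.536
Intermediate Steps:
T = 3 (T = 3/2 + (½)*3 = 3/2 + 3/2 = 3)
l(Q, z) = 27 (l(Q, z) = 3³ = 27)
M(L, Z) = 1 - (6 + Z)/(2*(-4 + L)) (M(L, Z) = 1 - (6 + Z)/(2*(L - 4)) = 1 - (6 + Z)/(2*(-4 + L)))
O(B) = 32*(-8 - 3/B)/(-4 - 3/B) (O(B) = ((-7 - 3/B - ½*2)/(-4 - 3/B))*32 = ((-7 - 3/B - 1)/(-4 - 3/B))*32 = ((-8 - 3/B)/(-4 - 3/B))*32 = 32*(-8 - 3/B)/(-4 - 3/B))
l(108, 14) + O(51) = 27 + 32*(3 + 8*51)/(3 + 4*51) = 27 + 32*(3 + 408)/(3 + 204) = 27 + 32*411/207 = 27 + 32*(1/207)*411 = 27 + 4384/69 = 6247/69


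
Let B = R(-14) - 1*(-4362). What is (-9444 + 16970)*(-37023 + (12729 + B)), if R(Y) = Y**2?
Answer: -148533136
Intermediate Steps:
B = 4558 (B = (-14)**2 - 1*(-4362) = 196 + 4362 = 4558)
(-9444 + 16970)*(-37023 + (12729 + B)) = (-9444 + 16970)*(-37023 + (12729 + 4558)) = 7526*(-37023 + 17287) = 7526*(-19736) = -148533136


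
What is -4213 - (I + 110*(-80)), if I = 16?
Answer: 4571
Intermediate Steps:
-4213 - (I + 110*(-80)) = -4213 - (16 + 110*(-80)) = -4213 - (16 - 8800) = -4213 - 1*(-8784) = -4213 + 8784 = 4571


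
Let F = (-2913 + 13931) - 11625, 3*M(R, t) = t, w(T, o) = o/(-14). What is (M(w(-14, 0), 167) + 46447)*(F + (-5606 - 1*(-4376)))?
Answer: -256276196/3 ≈ -8.5425e+7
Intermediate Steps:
w(T, o) = -o/14 (w(T, o) = o*(-1/14) = -o/14)
M(R, t) = t/3
F = -607 (F = 11018 - 11625 = -607)
(M(w(-14, 0), 167) + 46447)*(F + (-5606 - 1*(-4376))) = ((⅓)*167 + 46447)*(-607 + (-5606 - 1*(-4376))) = (167/3 + 46447)*(-607 + (-5606 + 4376)) = 139508*(-607 - 1230)/3 = (139508/3)*(-1837) = -256276196/3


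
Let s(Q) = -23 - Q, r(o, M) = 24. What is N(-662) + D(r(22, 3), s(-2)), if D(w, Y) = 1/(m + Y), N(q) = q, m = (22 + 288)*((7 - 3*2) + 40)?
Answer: -8400117/12689 ≈ -662.00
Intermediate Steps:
m = 12710 (m = 310*((7 - 6) + 40) = 310*(1 + 40) = 310*41 = 12710)
D(w, Y) = 1/(12710 + Y)
N(-662) + D(r(22, 3), s(-2)) = -662 + 1/(12710 + (-23 - 1*(-2))) = -662 + 1/(12710 + (-23 + 2)) = -662 + 1/(12710 - 21) = -662 + 1/12689 = -8400117/12689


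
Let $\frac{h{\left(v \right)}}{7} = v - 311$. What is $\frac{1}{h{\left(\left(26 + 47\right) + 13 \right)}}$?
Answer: $- \frac{1}{1575} \approx -0.00063492$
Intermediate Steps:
$h{\left(v \right)} = -2177 + 7 v$ ($h{\left(v \right)} = 7 \left(v - 311\right) = 7 \left(-311 + v\right) = -2177 + 7 v$)
$\frac{1}{h{\left(\left(26 + 47\right) + 13 \right)}} = \frac{1}{-2177 + 7 \left(\left(26 + 47\right) + 13\right)} = \frac{1}{-2177 + 7 \left(73 + 13\right)} = \frac{1}{-2177 + 7 \cdot 86} = \frac{1}{-2177 + 602} = \frac{1}{-1575} = - \frac{1}{1575}$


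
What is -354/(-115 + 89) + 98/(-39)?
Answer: 433/39 ≈ 11.103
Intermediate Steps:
-354/(-115 + 89) + 98/(-39) = -354/(-26) + 98*(-1/39) = -354*(-1/26) - 98/39 = 177/13 - 98/39 = 433/39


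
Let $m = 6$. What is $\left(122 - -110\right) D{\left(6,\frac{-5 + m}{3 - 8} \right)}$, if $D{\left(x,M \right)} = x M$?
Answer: $- \frac{1392}{5} \approx -278.4$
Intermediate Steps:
$D{\left(x,M \right)} = M x$
$\left(122 - -110\right) D{\left(6,\frac{-5 + m}{3 - 8} \right)} = \left(122 - -110\right) \frac{-5 + 6}{3 - 8} \cdot 6 = \left(122 + 110\right) 1 \frac{1}{-5} \cdot 6 = 232 \cdot 1 \left(- \frac{1}{5}\right) 6 = 232 \left(\left(- \frac{1}{5}\right) 6\right) = 232 \left(- \frac{6}{5}\right) = - \frac{1392}{5}$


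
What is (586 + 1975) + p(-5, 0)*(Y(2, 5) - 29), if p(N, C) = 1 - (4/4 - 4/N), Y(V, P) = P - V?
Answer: 12909/5 ≈ 2581.8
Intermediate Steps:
p(N, C) = 4/N (p(N, C) = 1 - (4*(1/4) - 4/N) = 1 - (1 - 4/N) = 1 + (-1 + 4/N) = 4/N)
(586 + 1975) + p(-5, 0)*(Y(2, 5) - 29) = (586 + 1975) + (4/(-5))*((5 - 1*2) - 29) = 2561 + (4*(-1/5))*((5 - 2) - 29) = 2561 - 4*(3 - 29)/5 = 2561 - 4/5*(-26) = 2561 + 104/5 = 12909/5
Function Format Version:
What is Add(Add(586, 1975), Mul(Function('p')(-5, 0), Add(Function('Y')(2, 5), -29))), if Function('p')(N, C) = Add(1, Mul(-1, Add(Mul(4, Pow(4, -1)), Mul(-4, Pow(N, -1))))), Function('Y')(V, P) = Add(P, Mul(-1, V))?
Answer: Rational(12909, 5) ≈ 2581.8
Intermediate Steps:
Function('p')(N, C) = Mul(4, Pow(N, -1)) (Function('p')(N, C) = Add(1, Mul(-1, Add(Mul(4, Rational(1, 4)), Mul(-4, Pow(N, -1))))) = Add(1, Mul(-1, Add(1, Mul(-4, Pow(N, -1))))) = Add(1, Add(-1, Mul(4, Pow(N, -1)))) = Mul(4, Pow(N, -1)))
Add(Add(586, 1975), Mul(Function('p')(-5, 0), Add(Function('Y')(2, 5), -29))) = Add(Add(586, 1975), Mul(Mul(4, Pow(-5, -1)), Add(Add(5, Mul(-1, 2)), -29))) = Add(2561, Mul(Mul(4, Rational(-1, 5)), Add(Add(5, -2), -29))) = Add(2561, Mul(Rational(-4, 5), Add(3, -29))) = Add(2561, Mul(Rational(-4, 5), -26)) = Add(2561, Rational(104, 5)) = Rational(12909, 5)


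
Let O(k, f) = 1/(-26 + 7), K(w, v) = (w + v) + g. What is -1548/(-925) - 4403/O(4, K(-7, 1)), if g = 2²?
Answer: 77384273/925 ≈ 83659.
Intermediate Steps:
g = 4
K(w, v) = 4 + v + w (K(w, v) = (w + v) + 4 = (v + w) + 4 = 4 + v + w)
O(k, f) = -1/19 (O(k, f) = 1/(-19) = -1/19)
-1548/(-925) - 4403/O(4, K(-7, 1)) = -1548/(-925) - 4403/(-1/19) = -1548*(-1/925) - 4403*(-19) = 1548/925 + 83657 = 77384273/925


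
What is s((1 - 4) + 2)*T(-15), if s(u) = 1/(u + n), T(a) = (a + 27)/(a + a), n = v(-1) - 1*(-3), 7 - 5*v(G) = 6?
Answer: -2/11 ≈ -0.18182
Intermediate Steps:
v(G) = ⅕ (v(G) = 7/5 - ⅕*6 = 7/5 - 6/5 = ⅕)
n = 16/5 (n = ⅕ - 1*(-3) = ⅕ + 3 = 16/5 ≈ 3.2000)
T(a) = (27 + a)/(2*a) (T(a) = (27 + a)/((2*a)) = (27 + a)*(1/(2*a)) = (27 + a)/(2*a))
s(u) = 1/(16/5 + u) (s(u) = 1/(u + 16/5) = 1/(16/5 + u))
s((1 - 4) + 2)*T(-15) = (5/(16 + 5*((1 - 4) + 2)))*((½)*(27 - 15)/(-15)) = (5/(16 + 5*(-3 + 2)))*((½)*(-1/15)*12) = (5/(16 + 5*(-1)))*(-⅖) = (5/(16 - 5))*(-⅖) = (5/11)*(-⅖) = -2/11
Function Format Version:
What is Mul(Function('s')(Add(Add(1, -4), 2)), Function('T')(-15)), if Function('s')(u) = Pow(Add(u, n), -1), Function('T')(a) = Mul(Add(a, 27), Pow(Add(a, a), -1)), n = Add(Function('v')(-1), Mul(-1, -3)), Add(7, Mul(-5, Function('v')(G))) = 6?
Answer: Rational(-2, 11) ≈ -0.18182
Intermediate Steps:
Function('v')(G) = Rational(1, 5) (Function('v')(G) = Add(Rational(7, 5), Mul(Rational(-1, 5), 6)) = Add(Rational(7, 5), Rational(-6, 5)) = Rational(1, 5))
n = Rational(16, 5) (n = Add(Rational(1, 5), Mul(-1, -3)) = Add(Rational(1, 5), 3) = Rational(16, 5) ≈ 3.2000)
Function('T')(a) = Mul(Rational(1, 2), Pow(a, -1), Add(27, a)) (Function('T')(a) = Mul(Add(27, a), Pow(Mul(2, a), -1)) = Mul(Add(27, a), Mul(Rational(1, 2), Pow(a, -1))) = Mul(Rational(1, 2), Pow(a, -1), Add(27, a)))
Function('s')(u) = Pow(Add(Rational(16, 5), u), -1) (Function('s')(u) = Pow(Add(u, Rational(16, 5)), -1) = Pow(Add(Rational(16, 5), u), -1))
Mul(Function('s')(Add(Add(1, -4), 2)), Function('T')(-15)) = Mul(Mul(5, Pow(Add(16, Mul(5, Add(Add(1, -4), 2))), -1)), Mul(Rational(1, 2), Pow(-15, -1), Add(27, -15))) = Mul(Mul(5, Pow(Add(16, Mul(5, Add(-3, 2))), -1)), Mul(Rational(1, 2), Rational(-1, 15), 12)) = Mul(Mul(5, Pow(Add(16, Mul(5, -1)), -1)), Rational(-2, 5)) = Mul(Mul(5, Pow(Add(16, -5), -1)), Rational(-2, 5)) = Mul(Mul(5, Pow(11, -1)), Rational(-2, 5)) = Mul(Mul(5, Rational(1, 11)), Rational(-2, 5)) = Mul(Rational(5, 11), Rational(-2, 5)) = Rational(-2, 11)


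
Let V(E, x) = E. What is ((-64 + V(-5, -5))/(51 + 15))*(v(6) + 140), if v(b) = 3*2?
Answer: -1679/11 ≈ -152.64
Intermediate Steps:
v(b) = 6
((-64 + V(-5, -5))/(51 + 15))*(v(6) + 140) = ((-64 - 5)/(51 + 15))*(6 + 140) = -69/66*146 = -69*1/66*146 = -23/22*146 = -1679/11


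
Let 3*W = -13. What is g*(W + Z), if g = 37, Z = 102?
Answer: 10841/3 ≈ 3613.7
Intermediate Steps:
W = -13/3 (W = (⅓)*(-13) = -13/3 ≈ -4.3333)
g*(W + Z) = 37*(-13/3 + 102) = 37*(293/3) = 10841/3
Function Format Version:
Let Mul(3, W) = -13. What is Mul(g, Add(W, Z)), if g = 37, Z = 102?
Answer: Rational(10841, 3) ≈ 3613.7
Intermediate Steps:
W = Rational(-13, 3) (W = Mul(Rational(1, 3), -13) = Rational(-13, 3) ≈ -4.3333)
Mul(g, Add(W, Z)) = Mul(37, Add(Rational(-13, 3), 102)) = Mul(37, Rational(293, 3)) = Rational(10841, 3)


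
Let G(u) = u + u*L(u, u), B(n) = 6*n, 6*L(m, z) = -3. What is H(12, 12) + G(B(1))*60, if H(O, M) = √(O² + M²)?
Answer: 180 + 12*√2 ≈ 196.97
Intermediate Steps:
L(m, z) = -½ (L(m, z) = (⅙)*(-3) = -½)
G(u) = u/2 (G(u) = u + u*(-½) = u - u/2 = u/2)
H(O, M) = √(M² + O²)
H(12, 12) + G(B(1))*60 = √(12² + 12²) + ((6*1)/2)*60 = √(144 + 144) + ((½)*6)*60 = √288 + 3*60 = 12*√2 + 180 = 180 + 12*√2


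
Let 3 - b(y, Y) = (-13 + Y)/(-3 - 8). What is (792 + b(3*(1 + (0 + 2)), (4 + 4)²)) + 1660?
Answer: 27056/11 ≈ 2459.6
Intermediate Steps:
b(y, Y) = 20/11 + Y/11 (b(y, Y) = 3 - (-13 + Y)/(-3 - 8) = 3 - (-13 + Y)/(-11) = 3 - (-13 + Y)*(-1)/11 = 3 - (13/11 - Y/11) = 3 + (-13/11 + Y/11) = 20/11 + Y/11)
(792 + b(3*(1 + (0 + 2)), (4 + 4)²)) + 1660 = (792 + (20/11 + (4 + 4)²/11)) + 1660 = (792 + (20/11 + (1/11)*8²)) + 1660 = (792 + (20/11 + (1/11)*64)) + 1660 = (792 + (20/11 + 64/11)) + 1660 = (792 + 84/11) + 1660 = 8796/11 + 1660 = 27056/11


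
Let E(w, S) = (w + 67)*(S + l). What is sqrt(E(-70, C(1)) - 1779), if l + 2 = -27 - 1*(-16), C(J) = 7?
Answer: I*sqrt(1761) ≈ 41.964*I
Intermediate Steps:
l = -13 (l = -2 + (-27 - 1*(-16)) = -2 + (-27 + 16) = -2 - 11 = -13)
E(w, S) = (-13 + S)*(67 + w) (E(w, S) = (w + 67)*(S - 13) = (67 + w)*(-13 + S) = (-13 + S)*(67 + w))
sqrt(E(-70, C(1)) - 1779) = sqrt((-871 - 13*(-70) + 67*7 + 7*(-70)) - 1779) = sqrt((-871 + 910 + 469 - 490) - 1779) = sqrt(18 - 1779) = sqrt(-1761) = I*sqrt(1761)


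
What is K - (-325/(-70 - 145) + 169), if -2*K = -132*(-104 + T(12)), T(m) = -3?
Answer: -310998/43 ≈ -7232.5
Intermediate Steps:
K = -7062 (K = -(-66)*(-104 - 3) = -(-66)*(-107) = -1/2*14124 = -7062)
K - (-325/(-70 - 145) + 169) = -7062 - (-325/(-70 - 145) + 169) = -7062 - (-325/(-215) + 169) = -7062 - (-325*(-1/215) + 169) = -7062 - (65/43 + 169) = -7062 - 1*7332/43 = -7062 - 7332/43 = -310998/43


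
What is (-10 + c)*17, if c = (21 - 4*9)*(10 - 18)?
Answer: 1870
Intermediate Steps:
c = 120 (c = (21 - 36)*(-8) = -15*(-8) = 120)
(-10 + c)*17 = (-10 + 120)*17 = 110*17 = 1870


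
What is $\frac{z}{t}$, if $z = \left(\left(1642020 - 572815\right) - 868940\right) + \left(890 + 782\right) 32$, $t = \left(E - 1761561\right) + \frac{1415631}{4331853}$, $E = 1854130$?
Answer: $\frac{366430001319}{133665571996} \approx 2.7414$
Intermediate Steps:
$t = \frac{133665571996}{1443951}$ ($t = \left(1854130 - 1761561\right) + \frac{1415631}{4331853} = 92569 + 1415631 \cdot \frac{1}{4331853} = 92569 + \frac{471877}{1443951} = \frac{133665571996}{1443951} \approx 92569.0$)
$z = 253769$ ($z = \left(1069205 - 868940\right) + 1672 \cdot 32 = 200265 + 53504 = 253769$)
$\frac{z}{t} = \frac{253769}{\frac{133665571996}{1443951}} = 253769 \cdot \frac{1443951}{133665571996} = \frac{366430001319}{133665571996}$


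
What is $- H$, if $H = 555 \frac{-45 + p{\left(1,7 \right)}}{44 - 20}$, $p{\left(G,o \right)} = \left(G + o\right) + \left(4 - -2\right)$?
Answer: $\frac{5735}{8} \approx 716.88$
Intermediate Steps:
$p{\left(G,o \right)} = 6 + G + o$ ($p{\left(G,o \right)} = \left(G + o\right) + \left(4 + 2\right) = \left(G + o\right) + 6 = 6 + G + o$)
$H = - \frac{5735}{8}$ ($H = 555 \frac{-45 + \left(6 + 1 + 7\right)}{44 - 20} = 555 \frac{-45 + 14}{24} = 555 \left(\left(-31\right) \frac{1}{24}\right) = 555 \left(- \frac{31}{24}\right) = - \frac{5735}{8} \approx -716.88$)
$- H = \left(-1\right) \left(- \frac{5735}{8}\right) = \frac{5735}{8}$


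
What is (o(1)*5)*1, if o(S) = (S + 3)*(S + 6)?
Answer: 140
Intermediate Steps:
o(S) = (3 + S)*(6 + S)
(o(1)*5)*1 = ((18 + 1**2 + 9*1)*5)*1 = ((18 + 1 + 9)*5)*1 = (28*5)*1 = 140*1 = 140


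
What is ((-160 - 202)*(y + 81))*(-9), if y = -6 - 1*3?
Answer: 234576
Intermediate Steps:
y = -9 (y = -6 - 3 = -9)
((-160 - 202)*(y + 81))*(-9) = ((-160 - 202)*(-9 + 81))*(-9) = -362*72*(-9) = -26064*(-9) = 234576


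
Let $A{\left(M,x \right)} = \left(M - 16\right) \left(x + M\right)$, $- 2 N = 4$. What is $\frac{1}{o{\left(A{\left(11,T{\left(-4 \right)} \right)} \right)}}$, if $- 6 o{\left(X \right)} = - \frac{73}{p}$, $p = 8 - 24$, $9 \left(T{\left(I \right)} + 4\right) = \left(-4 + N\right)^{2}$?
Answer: $- \frac{96}{73} \approx -1.3151$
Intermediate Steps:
$N = -2$ ($N = \left(- \frac{1}{2}\right) 4 = -2$)
$T{\left(I \right)} = 0$ ($T{\left(I \right)} = -4 + \frac{\left(-4 - 2\right)^{2}}{9} = -4 + \frac{\left(-6\right)^{2}}{9} = -4 + \frac{1}{9} \cdot 36 = -4 + 4 = 0$)
$p = -16$ ($p = 8 - 24 = -16$)
$A{\left(M,x \right)} = \left(-16 + M\right) \left(M + x\right)$
$o{\left(X \right)} = - \frac{73}{96}$ ($o{\left(X \right)} = - \frac{\left(-73\right) \frac{1}{-16}}{6} = - \frac{\left(-73\right) \left(- \frac{1}{16}\right)}{6} = \left(- \frac{1}{6}\right) \frac{73}{16} = - \frac{73}{96}$)
$\frac{1}{o{\left(A{\left(11,T{\left(-4 \right)} \right)} \right)}} = \frac{1}{- \frac{73}{96}} = - \frac{96}{73}$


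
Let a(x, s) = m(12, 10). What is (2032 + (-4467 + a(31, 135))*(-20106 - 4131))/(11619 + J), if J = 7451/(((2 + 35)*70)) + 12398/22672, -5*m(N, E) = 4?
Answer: 1589682311380072/170618574253 ≈ 9317.2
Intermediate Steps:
m(N, E) = -⅘ (m(N, E) = -⅕*4 = -⅘)
a(x, s) = -⅘
J = 50259973/14680120 (J = 7451/((37*70)) + 12398*(1/22672) = 7451/2590 + 6199/11336 = 50259973/14680120 ≈ 3.4237)
(2032 + (-4467 + a(31, 135))*(-20106 - 4131))/(11619 + J) = (2032 + (-4467 - ⅘)*(-20106 - 4131))/(11619 + 50259973/14680120) = (2032 - 22339/5*(-24237))/(170618574253/14680120) = (2032 + 541430343/5)*(14680120/170618574253) = (541440503/5)*(14680120/170618574253) = 1589682311380072/170618574253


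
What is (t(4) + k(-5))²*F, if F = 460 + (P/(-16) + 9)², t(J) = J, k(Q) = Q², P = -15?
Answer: 120297481/256 ≈ 4.6991e+5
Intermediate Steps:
F = 143041/256 (F = 460 + (-15/(-16) + 9)² = 460 + (-15*(-1/16) + 9)² = 460 + (15/16 + 9)² = 460 + (159/16)² = 460 + 25281/256 = 143041/256 ≈ 558.75)
(t(4) + k(-5))²*F = (4 + (-5)²)²*(143041/256) = (4 + 25)²*(143041/256) = 29²*(143041/256) = 841*(143041/256) = 120297481/256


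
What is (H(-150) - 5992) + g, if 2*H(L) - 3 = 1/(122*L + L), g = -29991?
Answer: -1327717351/36900 ≈ -35982.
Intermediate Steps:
H(L) = 3/2 + 1/(246*L) (H(L) = 3/2 + 1/(2*(122*L + L)) = 3/2 + 1/(2*((123*L))) = 3/2 + (1/(123*L))/2 = 3/2 + 1/(246*L))
(H(-150) - 5992) + g = ((1/246)*(1 + 369*(-150))/(-150) - 5992) - 29991 = ((1/246)*(-1/150)*(1 - 55350) - 5992) - 29991 = ((1/246)*(-1/150)*(-55349) - 5992) - 29991 = (55349/36900 - 5992) - 29991 = -221049451/36900 - 29991 = -1327717351/36900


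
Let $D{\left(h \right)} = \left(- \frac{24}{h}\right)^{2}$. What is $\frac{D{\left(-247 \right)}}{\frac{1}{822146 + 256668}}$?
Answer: $\frac{621396864}{61009} \approx 10185.0$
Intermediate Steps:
$D{\left(h \right)} = \frac{576}{h^{2}}$
$\frac{D{\left(-247 \right)}}{\frac{1}{822146 + 256668}} = \frac{576 \cdot \frac{1}{61009}}{\frac{1}{822146 + 256668}} = \frac{576 \cdot \frac{1}{61009}}{\frac{1}{1078814}} = \frac{576 \frac{1}{\frac{1}{1078814}}}{61009} = \frac{576}{61009} \cdot 1078814 = \frac{621396864}{61009}$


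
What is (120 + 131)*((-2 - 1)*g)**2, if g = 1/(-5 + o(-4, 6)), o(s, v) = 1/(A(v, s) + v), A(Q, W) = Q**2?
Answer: 3984876/43681 ≈ 91.227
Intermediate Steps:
o(s, v) = 1/(v + v**2) (o(s, v) = 1/(v**2 + v) = 1/(v + v**2))
g = -42/209 (g = 1/(-5 + 1/(6*(1 + 6))) = 1/(-5 + (1/6)/7) = 1/(-5 + (1/6)*(1/7)) = 1/(-5 + 1/42) = 1/(-209/42) = -42/209 ≈ -0.20096)
(120 + 131)*((-2 - 1)*g)**2 = (120 + 131)*((-2 - 1)*(-42/209))**2 = 251*(-3*(-42/209))**2 = 251*(126/209)**2 = 251*(15876/43681) = 3984876/43681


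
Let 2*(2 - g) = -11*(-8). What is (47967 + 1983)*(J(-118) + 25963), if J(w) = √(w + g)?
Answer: 1296851850 + 199800*I*√10 ≈ 1.2969e+9 + 6.3182e+5*I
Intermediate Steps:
g = -42 (g = 2 - (-11)*(-8)/2 = 2 - ½*88 = 2 - 44 = -42)
J(w) = √(-42 + w) (J(w) = √(w - 42) = √(-42 + w))
(47967 + 1983)*(J(-118) + 25963) = (47967 + 1983)*(√(-42 - 118) + 25963) = 49950*(√(-160) + 25963) = 49950*(4*I*√10 + 25963) = 49950*(25963 + 4*I*√10) = 1296851850 + 199800*I*√10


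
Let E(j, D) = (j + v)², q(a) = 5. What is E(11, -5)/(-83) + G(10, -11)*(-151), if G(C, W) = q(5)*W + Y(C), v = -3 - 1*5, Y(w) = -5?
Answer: 751971/83 ≈ 9059.9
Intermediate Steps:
v = -8 (v = -3 - 5 = -8)
E(j, D) = (-8 + j)² (E(j, D) = (j - 8)² = (-8 + j)²)
G(C, W) = -5 + 5*W (G(C, W) = 5*W - 5 = -5 + 5*W)
E(11, -5)/(-83) + G(10, -11)*(-151) = (-8 + 11)²/(-83) + (-5 + 5*(-11))*(-151) = 3²*(-1/83) + (-5 - 55)*(-151) = 9*(-1/83) - 60*(-151) = -9/83 + 9060 = 751971/83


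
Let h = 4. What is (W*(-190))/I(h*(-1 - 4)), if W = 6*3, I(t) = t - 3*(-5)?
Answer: 684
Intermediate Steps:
I(t) = 15 + t (I(t) = t - (-15) = t - 1*(-15) = t + 15 = 15 + t)
W = 18
(W*(-190))/I(h*(-1 - 4)) = (18*(-190))/(15 + 4*(-1 - 4)) = -3420/(15 + 4*(-5)) = -3420/(15 - 20) = -3420/(-5) = -3420*(-1/5) = 684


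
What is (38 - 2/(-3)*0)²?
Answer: 1444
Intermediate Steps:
(38 - 2/(-3)*0)² = (38 - 2*(-⅓)*0)² = (38 + (⅔)*0)² = (38 + 0)² = 38² = 1444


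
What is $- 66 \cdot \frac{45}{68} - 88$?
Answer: $- \frac{4477}{34} \approx -131.68$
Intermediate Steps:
$- 66 \cdot \frac{45}{68} - 88 = - 66 \cdot 45 \cdot \frac{1}{68} - 88 = \left(-66\right) \frac{45}{68} - 88 = - \frac{1485}{34} - 88 = - \frac{4477}{34}$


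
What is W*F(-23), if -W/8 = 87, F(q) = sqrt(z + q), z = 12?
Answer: -696*I*sqrt(11) ≈ -2308.4*I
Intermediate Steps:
F(q) = sqrt(12 + q)
W = -696 (W = -8*87 = -696)
W*F(-23) = -696*sqrt(12 - 23) = -696*I*sqrt(11)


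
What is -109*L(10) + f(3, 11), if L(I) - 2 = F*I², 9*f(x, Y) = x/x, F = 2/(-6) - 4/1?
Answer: 423139/9 ≈ 47015.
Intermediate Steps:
F = -13/3 (F = 2*(-⅙) - 4*1 = -⅓ - 4 = -13/3 ≈ -4.3333)
f(x, Y) = ⅑ (f(x, Y) = (x/x)/9 = (⅑)*1 = ⅑)
L(I) = 2 - 13*I²/3
-109*L(10) + f(3, 11) = -109*(2 - 13/3*10²) + ⅑ = -109*(2 - 13/3*100) + ⅑ = -109*(2 - 1300/3) + ⅑ = -109*(-1294/3) + ⅑ = 141046/3 + ⅑ = 423139/9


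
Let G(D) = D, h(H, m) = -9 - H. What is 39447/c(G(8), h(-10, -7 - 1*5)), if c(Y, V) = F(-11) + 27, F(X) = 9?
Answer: 4383/4 ≈ 1095.8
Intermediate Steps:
c(Y, V) = 36 (c(Y, V) = 9 + 27 = 36)
39447/c(G(8), h(-10, -7 - 1*5)) = 39447/36 = 39447*(1/36) = 4383/4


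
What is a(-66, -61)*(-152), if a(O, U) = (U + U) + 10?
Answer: 17024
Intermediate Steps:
a(O, U) = 10 + 2*U (a(O, U) = 2*U + 10 = 10 + 2*U)
a(-66, -61)*(-152) = (10 + 2*(-61))*(-152) = (10 - 122)*(-152) = -112*(-152) = 17024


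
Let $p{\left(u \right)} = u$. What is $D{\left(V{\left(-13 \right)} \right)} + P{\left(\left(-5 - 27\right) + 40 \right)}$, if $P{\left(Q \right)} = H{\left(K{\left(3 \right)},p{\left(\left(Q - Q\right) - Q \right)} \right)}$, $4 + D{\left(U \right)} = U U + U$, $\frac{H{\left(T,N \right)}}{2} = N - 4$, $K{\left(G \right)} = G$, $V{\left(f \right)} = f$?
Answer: $128$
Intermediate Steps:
$H{\left(T,N \right)} = -8 + 2 N$ ($H{\left(T,N \right)} = 2 \left(N - 4\right) = 2 \left(-4 + N\right) = -8 + 2 N$)
$D{\left(U \right)} = -4 + U + U^{2}$ ($D{\left(U \right)} = -4 + \left(U U + U\right) = -4 + \left(U^{2} + U\right) = -4 + \left(U + U^{2}\right) = -4 + U + U^{2}$)
$P{\left(Q \right)} = -8 - 2 Q$ ($P{\left(Q \right)} = -8 + 2 \left(\left(Q - Q\right) - Q\right) = -8 + 2 \left(0 - Q\right) = -8 + 2 \left(- Q\right) = -8 - 2 Q$)
$D{\left(V{\left(-13 \right)} \right)} + P{\left(\left(-5 - 27\right) + 40 \right)} = \left(-4 - 13 + \left(-13\right)^{2}\right) - \left(8 + 2 \left(\left(-5 - 27\right) + 40\right)\right) = \left(-4 - 13 + 169\right) - \left(8 + 2 \left(-32 + 40\right)\right) = 152 - 24 = 128$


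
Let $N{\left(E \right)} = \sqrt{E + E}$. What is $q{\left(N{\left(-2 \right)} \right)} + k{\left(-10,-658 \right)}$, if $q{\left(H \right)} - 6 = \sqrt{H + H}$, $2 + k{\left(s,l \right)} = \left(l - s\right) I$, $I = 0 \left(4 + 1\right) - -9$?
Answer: $-5828 + \sqrt{2} \left(1 + i\right) \approx -5826.6 + 1.4142 i$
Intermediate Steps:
$I = 9$ ($I = 0 \cdot 5 + 9 = 0 + 9 = 9$)
$N{\left(E \right)} = \sqrt{2} \sqrt{E}$ ($N{\left(E \right)} = \sqrt{2 E} = \sqrt{2} \sqrt{E}$)
$k{\left(s,l \right)} = -2 - 9 s + 9 l$ ($k{\left(s,l \right)} = -2 + \left(l - s\right) 9 = -2 + \left(- 9 s + 9 l\right) = -2 - 9 s + 9 l$)
$q{\left(H \right)} = 6 + \sqrt{2} \sqrt{H}$ ($q{\left(H \right)} = 6 + \sqrt{H + H} = 6 + \sqrt{2 H} = 6 + \sqrt{2} \sqrt{H}$)
$q{\left(N{\left(-2 \right)} \right)} + k{\left(-10,-658 \right)} = \left(6 + \sqrt{2} \sqrt{\sqrt{2} \sqrt{-2}}\right) - 5834 = \left(6 + \sqrt{2} \sqrt{\sqrt{2} i \sqrt{2}}\right) - 5834 = \left(6 + \sqrt{2} \sqrt{2 i}\right) - 5834 = \left(6 + \sqrt{2} \left(1 + i\right)\right) - 5834 = -5828 + \sqrt{2} \left(1 + i\right)$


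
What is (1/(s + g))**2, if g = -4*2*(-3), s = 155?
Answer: 1/32041 ≈ 3.1210e-5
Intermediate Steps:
g = 24 (g = -8*(-3) = 24)
(1/(s + g))**2 = (1/(155 + 24))**2 = (1/179)**2 = 1/32041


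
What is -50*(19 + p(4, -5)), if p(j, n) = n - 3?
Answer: -550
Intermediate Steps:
p(j, n) = -3 + n
-50*(19 + p(4, -5)) = -50*(19 + (-3 - 5)) = -50*(19 - 8) = -50*11 = -550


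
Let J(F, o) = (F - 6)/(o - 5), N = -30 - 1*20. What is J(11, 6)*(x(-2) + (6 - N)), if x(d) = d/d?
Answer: 285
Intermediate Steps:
N = -50 (N = -30 - 20 = -50)
x(d) = 1
J(F, o) = (-6 + F)/(-5 + o)
J(11, 6)*(x(-2) + (6 - N)) = ((-6 + 11)/(-5 + 6))*(1 + (6 - 1*(-50))) = (5/1)*(1 + (6 + 50)) = (1*5)*(1 + 56) = 5*57 = 285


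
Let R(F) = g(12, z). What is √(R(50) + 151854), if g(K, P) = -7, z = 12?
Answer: √151847 ≈ 389.68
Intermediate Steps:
R(F) = -7
√(R(50) + 151854) = √(-7 + 151854) = √151847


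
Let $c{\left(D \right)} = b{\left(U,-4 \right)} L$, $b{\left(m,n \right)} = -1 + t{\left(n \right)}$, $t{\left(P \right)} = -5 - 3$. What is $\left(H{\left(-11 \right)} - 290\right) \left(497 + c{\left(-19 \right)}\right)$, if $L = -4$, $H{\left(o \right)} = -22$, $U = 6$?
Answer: $-166296$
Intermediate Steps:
$t{\left(P \right)} = -8$
$b{\left(m,n \right)} = -9$ ($b{\left(m,n \right)} = -1 - 8 = -9$)
$c{\left(D \right)} = 36$ ($c{\left(D \right)} = \left(-9\right) \left(-4\right) = 36$)
$\left(H{\left(-11 \right)} - 290\right) \left(497 + c{\left(-19 \right)}\right) = \left(-22 - 290\right) \left(497 + 36\right) = \left(-312\right) 533 = -166296$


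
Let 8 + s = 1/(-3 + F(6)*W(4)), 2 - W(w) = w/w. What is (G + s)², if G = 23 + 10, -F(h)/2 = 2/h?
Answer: 73984/121 ≈ 611.44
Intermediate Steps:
W(w) = 1 (W(w) = 2 - w/w = 2 - 1*1 = 2 - 1 = 1)
F(h) = -4/h
G = 33
s = -91/11 (s = -8 + 1/(-3 - 4/6*1) = -8 + 1/(-3 - 4*⅙*1) = -8 + 1/(-3 - ⅔*1) = -8 + 1/(-3 - ⅔) = -8 + 1/(-11/3) = -8 - 3/11 = -91/11 ≈ -8.2727)
(G + s)² = (33 - 91/11)² = (272/11)² = 73984/121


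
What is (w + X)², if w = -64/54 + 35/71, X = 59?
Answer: 12493874176/3674889 ≈ 3399.8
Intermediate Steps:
w = -1327/1917 (w = -64*1/54 + 35*(1/71) = -32/27 + 35/71 = -1327/1917 ≈ -0.69223)
(w + X)² = (-1327/1917 + 59)² = (111776/1917)² = 12493874176/3674889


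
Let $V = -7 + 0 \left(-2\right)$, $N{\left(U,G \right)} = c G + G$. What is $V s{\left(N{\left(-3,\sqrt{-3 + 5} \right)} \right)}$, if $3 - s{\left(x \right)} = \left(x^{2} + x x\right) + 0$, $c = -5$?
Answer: $427$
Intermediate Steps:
$N{\left(U,G \right)} = - 4 G$ ($N{\left(U,G \right)} = - 5 G + G = - 4 G$)
$s{\left(x \right)} = 3 - 2 x^{2}$ ($s{\left(x \right)} = 3 - \left(\left(x^{2} + x x\right) + 0\right) = 3 - \left(\left(x^{2} + x^{2}\right) + 0\right) = 3 - \left(2 x^{2} + 0\right) = 3 - 2 x^{2}$)
$V = -7$ ($V = -7 + 0 = -7$)
$V s{\left(N{\left(-3,\sqrt{-3 + 5} \right)} \right)} = - 7 \left(3 - 2 \left(- 4 \sqrt{-3 + 5}\right)^{2}\right) = - 7 \left(3 - 2 \left(- 4 \sqrt{2}\right)^{2}\right) = - 7 \left(3 - 64\right) = \left(-7\right) \left(-61\right) = 427$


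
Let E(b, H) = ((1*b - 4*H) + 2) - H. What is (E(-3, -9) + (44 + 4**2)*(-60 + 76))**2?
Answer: 1008016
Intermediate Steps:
E(b, H) = 2 + b - 5*H (E(b, H) = ((b - 4*H) + 2) - H = (2 + b - 4*H) - H = 2 + b - 5*H)
(E(-3, -9) + (44 + 4**2)*(-60 + 76))**2 = ((2 - 3 - 5*(-9)) + (44 + 4**2)*(-60 + 76))**2 = ((2 - 3 + 45) + (44 + 16)*16)**2 = (44 + 60*16)**2 = (44 + 960)**2 = 1004**2 = 1008016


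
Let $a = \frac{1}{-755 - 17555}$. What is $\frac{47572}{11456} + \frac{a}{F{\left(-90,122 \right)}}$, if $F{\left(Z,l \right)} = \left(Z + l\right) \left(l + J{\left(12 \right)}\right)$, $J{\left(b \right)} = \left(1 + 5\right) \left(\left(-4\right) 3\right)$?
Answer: $\frac{21776082821}{5243984000} \approx 4.1526$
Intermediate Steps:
$J{\left(b \right)} = -72$ ($J{\left(b \right)} = 6 \left(-12\right) = -72$)
$F{\left(Z,l \right)} = \left(-72 + l\right) \left(Z + l\right)$ ($F{\left(Z,l \right)} = \left(Z + l\right) \left(l - 72\right) = \left(Z + l\right) \left(-72 + l\right) = \left(-72 + l\right) \left(Z + l\right)$)
$a = - \frac{1}{18310}$ ($a = \frac{1}{-18310} = - \frac{1}{18310} \approx -5.4615 \cdot 10^{-5}$)
$\frac{47572}{11456} + \frac{a}{F{\left(-90,122 \right)}} = \frac{47572}{11456} - \frac{1}{18310 \left(122^{2} - -6480 - 8784 - 10980\right)} = 47572 \cdot \frac{1}{11456} - \frac{1}{18310 \left(14884 + 6480 - 8784 - 10980\right)} = \frac{11893}{2864} - \frac{1}{18310 \cdot 1600} = \frac{11893}{2864} - \frac{1}{29296000} = \frac{21776082821}{5243984000}$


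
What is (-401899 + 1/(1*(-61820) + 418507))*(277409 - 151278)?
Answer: -18081149856580172/356687 ≈ -5.0692e+10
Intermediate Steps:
(-401899 + 1/(1*(-61820) + 418507))*(277409 - 151278) = (-401899 + 1/(-61820 + 418507))*126131 = (-401899 + 1/356687)*126131 = -143352148612/356687*126131 = -18081149856580172/356687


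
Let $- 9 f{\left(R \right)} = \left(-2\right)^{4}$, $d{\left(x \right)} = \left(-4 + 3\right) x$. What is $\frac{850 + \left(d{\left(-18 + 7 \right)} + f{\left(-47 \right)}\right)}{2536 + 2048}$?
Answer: $\frac{7733}{41256} \approx 0.18744$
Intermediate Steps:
$d{\left(x \right)} = - x$
$f{\left(R \right)} = - \frac{16}{9}$ ($f{\left(R \right)} = - \frac{\left(-2\right)^{4}}{9} = \left(- \frac{1}{9}\right) 16 = - \frac{16}{9}$)
$\frac{850 + \left(d{\left(-18 + 7 \right)} + f{\left(-47 \right)}\right)}{2536 + 2048} = \frac{850 - - \frac{83}{9}}{2536 + 2048} = \frac{850 - - \frac{83}{9}}{4584} = \left(850 + \left(11 - \frac{16}{9}\right)\right) \frac{1}{4584} = \left(850 + \frac{83}{9}\right) \frac{1}{4584} = \frac{7733}{9} \cdot \frac{1}{4584} = \frac{7733}{41256}$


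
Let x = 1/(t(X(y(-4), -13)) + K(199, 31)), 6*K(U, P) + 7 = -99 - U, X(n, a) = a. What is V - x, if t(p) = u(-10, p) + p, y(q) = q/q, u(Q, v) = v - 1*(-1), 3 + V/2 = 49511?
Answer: 45052286/455 ≈ 99016.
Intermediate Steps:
V = 99016 (V = -6 + 2*49511 = -6 + 99022 = 99016)
u(Q, v) = 1 + v (u(Q, v) = v + 1 = 1 + v)
y(q) = 1
K(U, P) = -53/3 - U/6 (K(U, P) = -7/6 + (-99 - U)/6 = -7/6 + (-33/2 - U/6) = -53/3 - U/6)
t(p) = 1 + 2*p (t(p) = (1 + p) + p = 1 + 2*p)
x = -6/455 (x = 1/((1 + 2*(-13)) + (-53/3 - 1/6*199)) = 1/((1 - 26) + (-53/3 - 199/6)) = 1/(-25 - 305/6) = 1/(-455/6) = -6/455 ≈ -0.013187)
V - x = 99016 - 1*(-6/455) = 99016 + 6/455 = 45052286/455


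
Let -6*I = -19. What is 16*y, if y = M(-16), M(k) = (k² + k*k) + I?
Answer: 24728/3 ≈ 8242.7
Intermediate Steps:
I = 19/6 (I = -⅙*(-19) = 19/6 ≈ 3.1667)
M(k) = 19/6 + 2*k² (M(k) = (k² + k*k) + 19/6 = (k² + k²) + 19/6 = 2*k² + 19/6 = 19/6 + 2*k²)
y = 3091/6 (y = 19/6 + 2*(-16)² = 19/6 + 2*256 = 19/6 + 512 = 3091/6 ≈ 515.17)
16*y = 16*(3091/6) = 24728/3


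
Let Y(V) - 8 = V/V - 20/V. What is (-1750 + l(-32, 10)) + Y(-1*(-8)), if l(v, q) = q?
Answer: -3467/2 ≈ -1733.5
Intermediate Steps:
Y(V) = 9 - 20/V (Y(V) = 8 + (V/V - 20/V) = 8 + (1 - 20/V) = 9 - 20/V)
(-1750 + l(-32, 10)) + Y(-1*(-8)) = (-1750 + 10) + (9 - 20/((-1*(-8)))) = -1740 + (9 - 20/8) = -1740 + (9 - 20*⅛) = -1740 + (9 - 5/2) = -1740 + 13/2 = -3467/2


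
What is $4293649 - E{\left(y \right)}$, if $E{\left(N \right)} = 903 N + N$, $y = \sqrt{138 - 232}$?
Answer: $4293649 - 904 i \sqrt{94} \approx 4.2936 \cdot 10^{6} - 8764.6 i$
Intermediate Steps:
$y = i \sqrt{94}$ ($y = \sqrt{-94} = i \sqrt{94} \approx 9.6954 i$)
$E{\left(N \right)} = 904 N$
$4293649 - E{\left(y \right)} = 4293649 - 904 i \sqrt{94}$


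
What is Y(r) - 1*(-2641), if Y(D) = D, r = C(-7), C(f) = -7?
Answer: 2634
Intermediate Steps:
r = -7
Y(r) - 1*(-2641) = -7 - 1*(-2641) = -7 + 2641 = 2634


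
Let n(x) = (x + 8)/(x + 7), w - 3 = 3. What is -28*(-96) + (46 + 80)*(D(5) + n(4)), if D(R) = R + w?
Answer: 46326/11 ≈ 4211.5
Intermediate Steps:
w = 6 (w = 3 + 3 = 6)
n(x) = (8 + x)/(7 + x)
D(R) = 6 + R (D(R) = R + 6 = 6 + R)
-28*(-96) + (46 + 80)*(D(5) + n(4)) = -28*(-96) + (46 + 80)*((6 + 5) + (8 + 4)/(7 + 4)) = 2688 + 126*(11 + 12/11) = 2688 + 126*(133/11) = 2688 + 16758/11 = 46326/11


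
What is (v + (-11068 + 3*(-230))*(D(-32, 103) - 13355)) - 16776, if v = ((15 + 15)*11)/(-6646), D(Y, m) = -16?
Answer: 522373745601/3323 ≈ 1.5720e+8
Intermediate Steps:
v = -165/3323 (v = (30*11)*(-1/6646) = 330*(-1/6646) = -165/3323 ≈ -0.049654)
(v + (-11068 + 3*(-230))*(D(-32, 103) - 13355)) - 16776 = (-165/3323 + (-11068 + 3*(-230))*(-16 - 13355)) - 16776 = (-165/3323 + (-11068 - 690)*(-13371)) - 16776 = (-165/3323 - 11758*(-13371)) - 16776 = (-165/3323 + 157216218) - 16776 = 522429492249/3323 - 16776 = 522373745601/3323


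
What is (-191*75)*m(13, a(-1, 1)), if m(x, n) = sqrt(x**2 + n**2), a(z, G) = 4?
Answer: -14325*sqrt(185) ≈ -1.9484e+5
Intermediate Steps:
m(x, n) = sqrt(n**2 + x**2)
(-191*75)*m(13, a(-1, 1)) = (-191*75)*sqrt(4**2 + 13**2) = -14325*sqrt(16 + 169) = -14325*sqrt(185)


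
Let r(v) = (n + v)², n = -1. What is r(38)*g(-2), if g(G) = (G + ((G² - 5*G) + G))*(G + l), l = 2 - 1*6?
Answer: -82140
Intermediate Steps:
l = -4 (l = 2 - 6 = -4)
r(v) = (-1 + v)²
g(G) = (-4 + G)*(G² - 3*G) (g(G) = (G + ((G² - 5*G) + G))*(G - 4) = (G + (G² - 4*G))*(-4 + G) = (G² - 3*G)*(-4 + G) = (-4 + G)*(G² - 3*G))
r(38)*g(-2) = (-1 + 38)²*(-2*(12 + (-2)² - 7*(-2))) = 37²*(-2*(12 + 4 + 14)) = 1369*(-2*30) = 1369*(-60) = -82140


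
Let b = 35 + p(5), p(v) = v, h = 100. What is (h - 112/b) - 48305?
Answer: -241039/5 ≈ -48208.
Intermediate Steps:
b = 40 (b = 35 + 5 = 40)
(h - 112/b) - 48305 = (100 - 112/40) - 48305 = (100 - 112*1/40) - 48305 = (100 - 14/5) - 48305 = 486/5 - 48305 = -241039/5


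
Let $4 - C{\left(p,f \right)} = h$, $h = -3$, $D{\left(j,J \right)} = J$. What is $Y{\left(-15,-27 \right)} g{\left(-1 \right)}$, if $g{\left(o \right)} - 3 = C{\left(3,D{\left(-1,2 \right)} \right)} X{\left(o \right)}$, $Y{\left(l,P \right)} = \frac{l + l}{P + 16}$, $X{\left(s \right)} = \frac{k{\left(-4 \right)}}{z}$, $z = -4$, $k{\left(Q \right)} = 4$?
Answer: $- \frac{120}{11} \approx -10.909$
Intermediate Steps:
$C{\left(p,f \right)} = 7$ ($C{\left(p,f \right)} = 4 - -3 = 4 + 3 = 7$)
$X{\left(s \right)} = -1$ ($X{\left(s \right)} = \frac{4}{-4} = 4 \left(- \frac{1}{4}\right) = -1$)
$Y{\left(l,P \right)} = \frac{2 l}{16 + P}$
$g{\left(o \right)} = -4$ ($g{\left(o \right)} = 3 + 7 \left(-1\right) = 3 - 7 = -4$)
$Y{\left(-15,-27 \right)} g{\left(-1 \right)} = 2 \left(-15\right) \frac{1}{16 - 27} \left(-4\right) = 2 \left(-15\right) \frac{1}{-11} \left(-4\right) = 2 \left(-15\right) \left(- \frac{1}{11}\right) \left(-4\right) = \frac{30}{11} \left(-4\right) = - \frac{120}{11}$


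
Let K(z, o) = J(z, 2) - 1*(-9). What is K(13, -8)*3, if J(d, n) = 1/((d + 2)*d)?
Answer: 1756/65 ≈ 27.015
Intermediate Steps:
J(d, n) = 1/(d*(2 + d)) (J(d, n) = 1/((2 + d)*d) = 1/(d*(2 + d)))
K(z, o) = 9 + 1/(z*(2 + z)) (K(z, o) = 1/(z*(2 + z)) - 1*(-9) = 1/(z*(2 + z)) + 9 = 9 + 1/(z*(2 + z)))
K(13, -8)*3 = (9 + 1/(13*(2 + 13)))*3 = (9 + (1/13)/15)*3 = (9 + (1/13)*(1/15))*3 = (9 + 1/195)*3 = (1756/195)*3 = 1756/65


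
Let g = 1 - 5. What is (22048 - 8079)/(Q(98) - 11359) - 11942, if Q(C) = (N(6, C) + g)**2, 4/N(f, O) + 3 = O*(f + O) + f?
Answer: -14080703813918883/1178969343799 ≈ -11943.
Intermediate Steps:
N(f, O) = 4/(-3 + f + O*(O + f)) (N(f, O) = 4/(-3 + (O*(f + O) + f)) = 4/(-3 + (O*(O + f) + f)) = 4/(-3 + (f + O*(O + f))) = 4/(-3 + f + O*(O + f)))
g = -4
Q(C) = (-4 + 4/(3 + C**2 + 6*C))**2 (Q(C) = (4/(-3 + 6 + C**2 + C*6) - 4)**2 = (4/(-3 + 6 + C**2 + 6*C) - 4)**2 = (4/(3 + C**2 + 6*C) - 4)**2 = (-4 + 4/(3 + C**2 + 6*C))**2)
(22048 - 8079)/(Q(98) - 11359) - 11942 = (22048 - 8079)/(16*(2 + 98**2 + 6*98)**2/(3 + 98**2 + 6*98)**2 - 11359) - 11942 = 13969/(16*(2 + 9604 + 588)**2/(3 + 9604 + 588)**2 - 11359) - 11942 = 13969/(16*10194**2/10195**2 - 11359) - 11942 = 13969/(16*103917636*(1/103938025) - 11359) - 11942 = 13969/(1662682176/103938025 - 11359) - 11942 = 13969/(-1178969343799/103938025) - 11942 = 13969*(-103938025/1178969343799) - 11942 = -1451910271225/1178969343799 - 11942 = -14080703813918883/1178969343799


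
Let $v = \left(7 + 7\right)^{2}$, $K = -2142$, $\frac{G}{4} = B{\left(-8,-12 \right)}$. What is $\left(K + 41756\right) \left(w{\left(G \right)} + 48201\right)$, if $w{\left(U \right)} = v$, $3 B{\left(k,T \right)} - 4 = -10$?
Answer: $1917198758$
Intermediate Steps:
$B{\left(k,T \right)} = -2$ ($B{\left(k,T \right)} = \frac{4}{3} + \frac{1}{3} \left(-10\right) = \frac{4}{3} - \frac{10}{3} = -2$)
$G = -8$ ($G = 4 \left(-2\right) = -8$)
$v = 196$ ($v = 14^{2} = 196$)
$w{\left(U \right)} = 196$
$\left(K + 41756\right) \left(w{\left(G \right)} + 48201\right) = \left(-2142 + 41756\right) \left(196 + 48201\right) = 39614 \cdot 48397 = 1917198758$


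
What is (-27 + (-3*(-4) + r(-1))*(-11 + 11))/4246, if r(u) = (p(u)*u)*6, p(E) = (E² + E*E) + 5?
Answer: -27/4246 ≈ -0.0063589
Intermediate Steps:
p(E) = 5 + 2*E² (p(E) = (E² + E²) + 5 = 2*E² + 5 = 5 + 2*E²)
r(u) = 6*u*(5 + 2*u²) (r(u) = ((5 + 2*u²)*u)*6 = (u*(5 + 2*u²))*6 = 6*u*(5 + 2*u²))
(-27 + (-3*(-4) + r(-1))*(-11 + 11))/4246 = (-27 + (-3*(-4) + (12*(-1)³ + 30*(-1)))*(-11 + 11))/4246 = (-27 + (12 + (12*(-1) - 30))*0)*(1/4246) = (-27 + (12 + (-12 - 30))*0)*(1/4246) = (-27 + (12 - 42)*0)*(1/4246) = (-27 - 30*0)*(1/4246) = (-27 + 0)*(1/4246) = -27*1/4246 = -27/4246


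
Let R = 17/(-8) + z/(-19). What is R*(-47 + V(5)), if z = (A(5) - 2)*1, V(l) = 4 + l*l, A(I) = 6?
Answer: 3195/76 ≈ 42.039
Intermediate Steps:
V(l) = 4 + l**2
z = 4 (z = (6 - 2)*1 = 4*1 = 4)
R = -355/152 (R = 17/(-8) + 4/(-19) = 17*(-1/8) + 4*(-1/19) = -17/8 - 4/19 = -355/152 ≈ -2.3355)
R*(-47 + V(5)) = -355*(-47 + (4 + 5**2))/152 = -355*(-47 + (4 + 25))/152 = -355*(-47 + 29)/152 = -355/152*(-18) = 3195/76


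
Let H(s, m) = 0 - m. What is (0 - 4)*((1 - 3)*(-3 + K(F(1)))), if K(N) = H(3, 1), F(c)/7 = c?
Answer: -32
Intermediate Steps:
F(c) = 7*c
H(s, m) = -m
K(N) = -1 (K(N) = -1*1 = -1)
(0 - 4)*((1 - 3)*(-3 + K(F(1)))) = (0 - 4)*((1 - 3)*(-3 - 1)) = -(-8)*(-4) = -4*8 = -32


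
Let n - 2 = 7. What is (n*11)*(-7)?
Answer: -693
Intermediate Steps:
n = 9 (n = 2 + 7 = 9)
(n*11)*(-7) = (9*11)*(-7) = 99*(-7) = -693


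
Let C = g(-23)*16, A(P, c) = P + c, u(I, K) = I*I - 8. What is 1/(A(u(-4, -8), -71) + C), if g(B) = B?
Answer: -1/431 ≈ -0.0023202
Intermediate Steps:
u(I, K) = -8 + I² (u(I, K) = I² - 8 = -8 + I²)
C = -368 (C = -23*16 = -368)
1/(A(u(-4, -8), -71) + C) = 1/(((-8 + (-4)²) - 71) - 368) = 1/(((-8 + 16) - 71) - 368) = 1/((8 - 71) - 368) = 1/(-63 - 368) = 1/(-431) = -1/431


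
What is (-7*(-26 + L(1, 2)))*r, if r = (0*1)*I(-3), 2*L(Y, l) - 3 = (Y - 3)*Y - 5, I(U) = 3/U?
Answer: 0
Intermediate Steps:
L(Y, l) = -1 + Y*(-3 + Y)/2 (L(Y, l) = 3/2 + ((Y - 3)*Y - 5)/2 = 3/2 + ((-3 + Y)*Y - 5)/2 = 3/2 + (Y*(-3 + Y) - 5)/2 = 3/2 + (-5 + Y*(-3 + Y))/2 = 3/2 + (-5/2 + Y*(-3 + Y)/2) = -1 + Y*(-3 + Y)/2)
r = 0 (r = (0*1)*(3/(-3)) = 0*(3*(-⅓)) = 0*(-1) = 0)
(-7*(-26 + L(1, 2)))*r = -7*(-26 + (-1 + (½)*1² - 3/2*1))*0 = -7*(-26 + (-1 + (½)*1 - 3/2))*0 = -7*(-26 + (-1 + ½ - 3/2))*0 = -7*(-26 - 2)*0 = -7*(-28)*0 = 196*0 = 0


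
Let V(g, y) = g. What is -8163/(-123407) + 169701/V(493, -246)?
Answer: 20946315666/60839651 ≈ 344.29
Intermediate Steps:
-8163/(-123407) + 169701/V(493, -246) = -8163/(-123407) + 169701/493 = -8163*(-1/123407) + 169701*(1/493) = 8163/123407 + 169701/493 = 20946315666/60839651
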